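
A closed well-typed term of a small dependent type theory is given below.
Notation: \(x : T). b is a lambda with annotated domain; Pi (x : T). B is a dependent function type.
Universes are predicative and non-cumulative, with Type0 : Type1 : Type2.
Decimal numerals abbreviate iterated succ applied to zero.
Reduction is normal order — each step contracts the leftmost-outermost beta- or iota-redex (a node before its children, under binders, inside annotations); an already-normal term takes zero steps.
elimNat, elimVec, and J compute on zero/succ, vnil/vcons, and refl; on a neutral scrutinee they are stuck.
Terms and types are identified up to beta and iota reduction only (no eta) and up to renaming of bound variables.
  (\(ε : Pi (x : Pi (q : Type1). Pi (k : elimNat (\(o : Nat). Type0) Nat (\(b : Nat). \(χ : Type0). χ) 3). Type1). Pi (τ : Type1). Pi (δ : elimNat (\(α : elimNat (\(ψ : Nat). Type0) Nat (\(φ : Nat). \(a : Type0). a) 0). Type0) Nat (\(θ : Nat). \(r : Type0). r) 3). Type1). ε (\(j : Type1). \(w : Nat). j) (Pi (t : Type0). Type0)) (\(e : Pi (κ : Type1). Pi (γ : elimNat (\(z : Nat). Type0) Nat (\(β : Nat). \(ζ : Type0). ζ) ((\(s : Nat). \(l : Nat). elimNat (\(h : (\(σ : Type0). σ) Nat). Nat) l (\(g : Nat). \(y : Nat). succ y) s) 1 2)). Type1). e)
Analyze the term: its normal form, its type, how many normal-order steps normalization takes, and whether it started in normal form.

reduced normal form:
  \(ε : Nat). Pi (x : Type0). Type0
the term's type:
  Pi (ε : Nat). Type1
steps to reach normal form (normal order): 3
term was already normal: no
first contracted redex: a beta-redex


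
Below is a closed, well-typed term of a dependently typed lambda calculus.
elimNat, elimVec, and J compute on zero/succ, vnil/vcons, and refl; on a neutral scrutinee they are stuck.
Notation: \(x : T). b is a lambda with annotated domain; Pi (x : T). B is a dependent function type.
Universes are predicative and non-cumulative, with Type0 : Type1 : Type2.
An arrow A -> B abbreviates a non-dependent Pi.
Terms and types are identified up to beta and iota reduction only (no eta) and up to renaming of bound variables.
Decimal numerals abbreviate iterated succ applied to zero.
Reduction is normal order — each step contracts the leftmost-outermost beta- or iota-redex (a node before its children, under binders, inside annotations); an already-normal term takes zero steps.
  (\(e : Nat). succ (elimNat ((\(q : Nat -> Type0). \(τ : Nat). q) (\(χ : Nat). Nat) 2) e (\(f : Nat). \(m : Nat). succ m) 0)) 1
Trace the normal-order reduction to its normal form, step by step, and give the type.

normal-order reduction sequence:
  (\(e : Nat). succ (elimNat ((\(q : Nat -> Type0). \(τ : Nat). q) (\(χ : Nat). Nat) 2) e (\(f : Nat). \(m : Nat). succ m) 0)) 1
  ~> succ (elimNat ((\(e : Nat -> Type0). \(q : Nat). e) (\(τ : Nat). Nat) 2) 1 (\(χ : Nat). \(f : Nat). succ f) 0)
  ~> 2
inferred type:
  Nat


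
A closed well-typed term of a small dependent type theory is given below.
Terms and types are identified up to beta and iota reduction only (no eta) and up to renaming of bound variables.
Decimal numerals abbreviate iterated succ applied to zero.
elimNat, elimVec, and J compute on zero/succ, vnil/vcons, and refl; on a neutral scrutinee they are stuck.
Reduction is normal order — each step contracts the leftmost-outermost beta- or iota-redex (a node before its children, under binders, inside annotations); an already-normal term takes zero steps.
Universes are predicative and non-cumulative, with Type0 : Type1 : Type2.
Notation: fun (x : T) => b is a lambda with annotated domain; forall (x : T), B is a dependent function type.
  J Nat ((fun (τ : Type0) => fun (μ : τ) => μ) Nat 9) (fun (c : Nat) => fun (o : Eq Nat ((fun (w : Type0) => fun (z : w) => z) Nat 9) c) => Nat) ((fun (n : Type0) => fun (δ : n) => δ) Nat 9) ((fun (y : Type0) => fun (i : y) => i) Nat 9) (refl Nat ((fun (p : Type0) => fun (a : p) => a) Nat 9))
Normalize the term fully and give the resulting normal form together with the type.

resulting normal form:
  9
type:
  Nat


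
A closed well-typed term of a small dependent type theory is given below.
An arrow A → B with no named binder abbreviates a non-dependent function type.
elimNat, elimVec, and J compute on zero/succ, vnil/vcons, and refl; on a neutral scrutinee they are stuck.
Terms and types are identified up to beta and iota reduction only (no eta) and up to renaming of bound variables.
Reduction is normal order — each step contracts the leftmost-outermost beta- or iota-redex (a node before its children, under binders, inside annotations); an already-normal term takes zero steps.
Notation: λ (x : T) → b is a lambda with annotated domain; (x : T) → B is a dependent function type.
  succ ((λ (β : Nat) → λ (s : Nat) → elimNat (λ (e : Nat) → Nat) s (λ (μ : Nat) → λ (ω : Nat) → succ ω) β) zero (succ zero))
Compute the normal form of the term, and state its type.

normal form:
  succ (succ zero)
the term's type:
  Nat
observation: contracting a beta-redex first, the term normalizes in 3 steps.


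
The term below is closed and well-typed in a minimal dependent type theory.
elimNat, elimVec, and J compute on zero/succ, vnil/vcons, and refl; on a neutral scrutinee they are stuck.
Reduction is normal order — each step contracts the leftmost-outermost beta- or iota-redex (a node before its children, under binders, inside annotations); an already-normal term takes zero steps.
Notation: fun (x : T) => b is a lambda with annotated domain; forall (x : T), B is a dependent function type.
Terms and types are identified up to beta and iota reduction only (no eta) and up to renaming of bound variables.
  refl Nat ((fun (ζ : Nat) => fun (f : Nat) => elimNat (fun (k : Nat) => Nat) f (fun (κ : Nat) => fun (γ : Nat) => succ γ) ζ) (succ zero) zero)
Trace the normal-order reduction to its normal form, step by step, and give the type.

reduction (normal order):
  refl Nat ((fun (ζ : Nat) => fun (f : Nat) => elimNat (fun (k : Nat) => Nat) f (fun (κ : Nat) => fun (γ : Nat) => succ γ) ζ) (succ zero) zero)
  ~> refl Nat ((fun (ζ : Nat) => elimNat (fun (f : Nat) => Nat) ζ (fun (k : Nat) => fun (κ : Nat) => succ κ) (succ zero)) zero)
  ~> refl Nat (elimNat (fun (ζ : Nat) => Nat) zero (fun (f : Nat) => fun (k : Nat) => succ k) (succ zero))
  ~> refl Nat ((fun (ζ : Nat) => fun (f : Nat) => succ f) zero (elimNat (fun (k : Nat) => Nat) zero (fun (κ : Nat) => fun (γ : Nat) => succ γ) zero))
  ~> refl Nat ((fun (ζ : Nat) => succ ζ) (elimNat (fun (f : Nat) => Nat) zero (fun (k : Nat) => fun (κ : Nat) => succ κ) zero))
  ~> refl Nat (succ (elimNat (fun (ζ : Nat) => Nat) zero (fun (f : Nat) => fun (k : Nat) => succ k) zero))
  ~> refl Nat (succ zero)
inferred type:
  Eq Nat (succ zero) (succ zero)


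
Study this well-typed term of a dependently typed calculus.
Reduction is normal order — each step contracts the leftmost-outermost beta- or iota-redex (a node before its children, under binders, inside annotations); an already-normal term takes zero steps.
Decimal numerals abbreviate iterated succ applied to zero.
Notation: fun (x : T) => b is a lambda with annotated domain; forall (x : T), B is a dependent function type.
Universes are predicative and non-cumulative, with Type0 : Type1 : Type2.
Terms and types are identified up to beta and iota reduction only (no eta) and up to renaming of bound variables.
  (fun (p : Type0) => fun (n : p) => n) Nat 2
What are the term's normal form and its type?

reduced normal form:
  2
type:
  Nat


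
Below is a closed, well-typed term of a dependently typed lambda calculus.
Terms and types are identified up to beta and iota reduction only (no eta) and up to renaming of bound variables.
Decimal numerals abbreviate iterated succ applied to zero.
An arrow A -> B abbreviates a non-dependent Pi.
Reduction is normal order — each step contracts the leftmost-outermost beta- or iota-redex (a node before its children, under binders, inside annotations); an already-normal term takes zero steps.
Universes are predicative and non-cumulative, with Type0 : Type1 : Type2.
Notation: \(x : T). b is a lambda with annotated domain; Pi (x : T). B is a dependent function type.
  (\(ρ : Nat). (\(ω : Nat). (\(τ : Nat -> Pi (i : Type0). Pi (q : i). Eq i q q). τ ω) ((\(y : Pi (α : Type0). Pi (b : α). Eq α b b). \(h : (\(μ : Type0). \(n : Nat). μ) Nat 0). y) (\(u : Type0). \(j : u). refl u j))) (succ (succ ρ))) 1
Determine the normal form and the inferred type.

normal form:
  \(ρ : Type0). \(ω : ρ). refl ρ ω
the term's type:
  Pi (ρ : Type0). Pi (ω : ρ). Eq ρ ω ω


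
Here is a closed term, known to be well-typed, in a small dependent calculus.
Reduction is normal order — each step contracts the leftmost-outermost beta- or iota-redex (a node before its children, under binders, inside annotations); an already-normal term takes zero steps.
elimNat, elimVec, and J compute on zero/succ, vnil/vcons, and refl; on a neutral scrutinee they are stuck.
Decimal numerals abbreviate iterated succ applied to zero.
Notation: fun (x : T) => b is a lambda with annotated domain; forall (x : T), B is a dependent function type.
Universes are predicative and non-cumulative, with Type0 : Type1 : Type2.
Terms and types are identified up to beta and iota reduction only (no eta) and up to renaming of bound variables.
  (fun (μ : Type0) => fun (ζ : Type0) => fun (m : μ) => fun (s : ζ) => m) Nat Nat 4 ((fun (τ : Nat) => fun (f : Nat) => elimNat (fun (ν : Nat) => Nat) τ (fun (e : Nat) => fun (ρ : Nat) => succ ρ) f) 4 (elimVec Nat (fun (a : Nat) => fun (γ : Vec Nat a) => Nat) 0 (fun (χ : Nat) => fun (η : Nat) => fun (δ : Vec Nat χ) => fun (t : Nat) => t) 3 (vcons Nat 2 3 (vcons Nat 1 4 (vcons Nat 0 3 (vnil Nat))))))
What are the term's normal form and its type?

normal form:
  4
inferred type:
  Nat


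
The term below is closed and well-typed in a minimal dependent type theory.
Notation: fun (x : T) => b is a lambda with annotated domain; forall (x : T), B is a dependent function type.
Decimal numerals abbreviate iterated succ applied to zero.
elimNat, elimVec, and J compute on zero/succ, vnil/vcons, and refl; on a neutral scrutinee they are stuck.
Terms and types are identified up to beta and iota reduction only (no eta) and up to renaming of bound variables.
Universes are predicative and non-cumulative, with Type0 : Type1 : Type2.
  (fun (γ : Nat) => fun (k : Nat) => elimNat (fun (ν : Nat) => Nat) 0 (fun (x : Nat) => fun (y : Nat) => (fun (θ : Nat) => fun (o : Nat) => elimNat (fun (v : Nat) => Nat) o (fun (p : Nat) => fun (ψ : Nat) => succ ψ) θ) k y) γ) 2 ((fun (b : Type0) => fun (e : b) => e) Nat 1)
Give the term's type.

type:
  Nat


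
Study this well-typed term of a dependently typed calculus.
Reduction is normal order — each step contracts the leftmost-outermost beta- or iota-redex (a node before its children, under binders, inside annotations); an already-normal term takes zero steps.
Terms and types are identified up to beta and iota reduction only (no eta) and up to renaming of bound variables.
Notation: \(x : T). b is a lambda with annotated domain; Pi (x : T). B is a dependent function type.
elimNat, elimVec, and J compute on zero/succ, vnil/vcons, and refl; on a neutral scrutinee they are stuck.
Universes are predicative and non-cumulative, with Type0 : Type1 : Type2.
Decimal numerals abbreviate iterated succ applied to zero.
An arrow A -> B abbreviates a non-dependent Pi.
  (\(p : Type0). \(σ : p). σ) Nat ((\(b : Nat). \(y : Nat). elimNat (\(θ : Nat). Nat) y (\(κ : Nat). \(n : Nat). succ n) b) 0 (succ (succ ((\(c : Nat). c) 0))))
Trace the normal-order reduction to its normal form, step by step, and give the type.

reduction (normal order):
  (\(p : Type0). \(σ : p). σ) Nat ((\(b : Nat). \(y : Nat). elimNat (\(θ : Nat). Nat) y (\(κ : Nat). \(n : Nat). succ n) b) 0 (succ (succ ((\(c : Nat). c) 0))))
  ~> (\(p : Nat). p) ((\(σ : Nat). \(b : Nat). elimNat (\(y : Nat). Nat) b (\(θ : Nat). \(κ : Nat). succ κ) σ) 0 (succ (succ ((\(n : Nat). n) 0))))
  ~> (\(p : Nat). \(σ : Nat). elimNat (\(b : Nat). Nat) σ (\(y : Nat). \(θ : Nat). succ θ) p) 0 (succ (succ ((\(κ : Nat). κ) 0)))
  ~> (\(p : Nat). elimNat (\(σ : Nat). Nat) p (\(b : Nat). \(y : Nat). succ y) 0) (succ (succ ((\(θ : Nat). θ) 0)))
  ~> elimNat (\(p : Nat). Nat) (succ (succ ((\(σ : Nat). σ) 0))) (\(b : Nat). \(y : Nat). succ y) 0
  ~> succ (succ ((\(p : Nat). p) 0))
  ~> 2
the term's type:
  Nat


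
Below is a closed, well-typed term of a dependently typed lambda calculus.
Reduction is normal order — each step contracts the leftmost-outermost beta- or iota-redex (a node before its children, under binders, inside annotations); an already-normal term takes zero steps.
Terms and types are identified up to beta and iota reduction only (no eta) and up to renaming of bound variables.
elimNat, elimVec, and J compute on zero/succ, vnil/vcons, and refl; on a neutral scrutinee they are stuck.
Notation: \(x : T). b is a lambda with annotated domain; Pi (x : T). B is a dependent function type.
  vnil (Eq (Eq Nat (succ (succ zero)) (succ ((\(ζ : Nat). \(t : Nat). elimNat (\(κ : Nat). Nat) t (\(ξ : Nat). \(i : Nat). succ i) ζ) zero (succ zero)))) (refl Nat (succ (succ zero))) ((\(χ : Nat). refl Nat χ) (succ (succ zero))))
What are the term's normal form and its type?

normal form:
  vnil (Eq (Eq Nat (succ (succ zero)) (succ (succ zero))) (refl Nat (succ (succ zero))) (refl Nat (succ (succ zero))))
the term's type:
  Vec (Eq (Eq Nat (succ (succ zero)) (succ (succ zero))) (refl Nat (succ (succ zero))) (refl Nat (succ (succ zero)))) zero
observation: contracting a beta-redex first, the term normalizes in 4 steps.


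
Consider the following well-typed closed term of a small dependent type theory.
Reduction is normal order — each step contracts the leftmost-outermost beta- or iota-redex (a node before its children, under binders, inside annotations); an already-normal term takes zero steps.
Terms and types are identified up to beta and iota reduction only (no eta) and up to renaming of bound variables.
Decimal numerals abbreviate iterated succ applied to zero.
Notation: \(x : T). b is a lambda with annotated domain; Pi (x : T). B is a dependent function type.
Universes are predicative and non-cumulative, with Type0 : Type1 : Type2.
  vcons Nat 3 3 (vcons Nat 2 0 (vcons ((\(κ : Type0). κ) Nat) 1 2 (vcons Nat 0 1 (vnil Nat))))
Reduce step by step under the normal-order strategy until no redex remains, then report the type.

normal-order reduction:
  vcons Nat 3 3 (vcons Nat 2 0 (vcons ((\(κ : Type0). κ) Nat) 1 2 (vcons Nat 0 1 (vnil Nat))))
  ~> vcons Nat 3 3 (vcons Nat 2 0 (vcons Nat 1 2 (vcons Nat 0 1 (vnil Nat))))
the term's type:
  Vec Nat 4


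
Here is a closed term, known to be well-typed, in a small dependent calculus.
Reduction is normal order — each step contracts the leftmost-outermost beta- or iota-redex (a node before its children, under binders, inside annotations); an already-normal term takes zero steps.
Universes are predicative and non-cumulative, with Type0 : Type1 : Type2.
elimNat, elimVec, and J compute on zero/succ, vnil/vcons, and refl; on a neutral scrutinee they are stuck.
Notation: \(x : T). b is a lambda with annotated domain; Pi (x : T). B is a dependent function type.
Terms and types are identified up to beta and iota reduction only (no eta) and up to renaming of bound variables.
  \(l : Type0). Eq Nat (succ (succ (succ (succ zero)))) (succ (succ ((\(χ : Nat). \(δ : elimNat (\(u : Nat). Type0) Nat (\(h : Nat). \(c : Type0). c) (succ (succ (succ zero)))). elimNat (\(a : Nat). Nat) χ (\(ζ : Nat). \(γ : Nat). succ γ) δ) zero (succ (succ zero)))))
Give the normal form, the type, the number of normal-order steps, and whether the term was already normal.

resulting normal form:
  \(l : Type0). Eq Nat (succ (succ (succ (succ zero)))) (succ (succ (succ (succ zero))))
the term's type:
  Pi (l : Type0). Type0
steps to reach normal form (normal order): 9
started in normal form: no
first contracted redex: a beta-redex


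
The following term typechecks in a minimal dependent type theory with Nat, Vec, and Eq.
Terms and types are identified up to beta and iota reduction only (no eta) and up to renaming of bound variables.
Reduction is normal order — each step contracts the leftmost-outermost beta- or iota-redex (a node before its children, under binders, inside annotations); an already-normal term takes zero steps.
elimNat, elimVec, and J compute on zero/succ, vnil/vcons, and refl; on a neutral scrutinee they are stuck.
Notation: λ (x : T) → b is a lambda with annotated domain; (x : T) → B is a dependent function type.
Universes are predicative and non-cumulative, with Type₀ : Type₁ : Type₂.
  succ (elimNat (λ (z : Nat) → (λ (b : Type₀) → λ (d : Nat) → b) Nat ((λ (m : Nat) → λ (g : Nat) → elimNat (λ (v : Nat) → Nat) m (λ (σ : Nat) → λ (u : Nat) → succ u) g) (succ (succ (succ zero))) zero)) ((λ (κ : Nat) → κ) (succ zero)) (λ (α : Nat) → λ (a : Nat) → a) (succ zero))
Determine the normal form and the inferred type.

normal form:
  succ (succ zero)
the term's type:
  Nat


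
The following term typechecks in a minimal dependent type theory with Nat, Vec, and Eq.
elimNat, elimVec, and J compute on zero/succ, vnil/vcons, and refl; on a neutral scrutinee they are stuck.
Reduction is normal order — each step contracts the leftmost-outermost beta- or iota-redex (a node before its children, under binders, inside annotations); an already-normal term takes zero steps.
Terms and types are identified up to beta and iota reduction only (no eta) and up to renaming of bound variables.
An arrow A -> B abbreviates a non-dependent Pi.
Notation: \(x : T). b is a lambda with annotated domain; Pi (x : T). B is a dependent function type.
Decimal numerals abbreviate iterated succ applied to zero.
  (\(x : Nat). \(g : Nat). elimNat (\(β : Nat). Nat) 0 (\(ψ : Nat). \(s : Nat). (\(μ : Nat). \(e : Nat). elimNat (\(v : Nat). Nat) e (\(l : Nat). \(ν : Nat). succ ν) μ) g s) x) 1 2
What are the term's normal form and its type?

normal form:
  2
type:
  Nat


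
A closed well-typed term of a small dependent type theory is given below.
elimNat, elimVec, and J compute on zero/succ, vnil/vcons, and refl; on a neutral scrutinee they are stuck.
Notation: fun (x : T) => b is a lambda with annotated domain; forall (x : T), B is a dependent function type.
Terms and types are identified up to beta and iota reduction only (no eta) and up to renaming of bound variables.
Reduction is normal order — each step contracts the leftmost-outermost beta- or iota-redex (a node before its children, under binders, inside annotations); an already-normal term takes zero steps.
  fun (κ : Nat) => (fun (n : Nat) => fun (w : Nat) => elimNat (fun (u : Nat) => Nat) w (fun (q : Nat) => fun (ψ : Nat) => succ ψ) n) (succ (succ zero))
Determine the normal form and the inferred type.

normal form:
  fun (κ : Nat) => fun (n : Nat) => succ (succ n)
type:
  forall (κ : Nat), forall (n : Nat), Nat
observation: the term reaches its normal form after 8 normal-order steps.


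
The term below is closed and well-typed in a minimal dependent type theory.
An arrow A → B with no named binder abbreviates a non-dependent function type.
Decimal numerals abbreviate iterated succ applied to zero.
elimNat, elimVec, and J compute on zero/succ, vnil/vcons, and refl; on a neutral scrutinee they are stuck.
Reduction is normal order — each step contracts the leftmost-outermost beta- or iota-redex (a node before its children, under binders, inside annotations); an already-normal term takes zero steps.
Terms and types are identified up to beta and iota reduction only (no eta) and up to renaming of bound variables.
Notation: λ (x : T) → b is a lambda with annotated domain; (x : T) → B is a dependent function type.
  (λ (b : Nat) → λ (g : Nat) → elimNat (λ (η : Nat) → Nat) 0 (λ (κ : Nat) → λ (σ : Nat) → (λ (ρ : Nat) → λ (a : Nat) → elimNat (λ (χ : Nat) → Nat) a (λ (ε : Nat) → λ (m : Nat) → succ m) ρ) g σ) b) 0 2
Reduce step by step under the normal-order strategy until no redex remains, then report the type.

normal-order reduction:
  (λ (b : Nat) → λ (g : Nat) → elimNat (λ (η : Nat) → Nat) 0 (λ (κ : Nat) → λ (σ : Nat) → (λ (ρ : Nat) → λ (a : Nat) → elimNat (λ (χ : Nat) → Nat) a (λ (ε : Nat) → λ (m : Nat) → succ m) ρ) g σ) b) 0 2
  ~> (λ (b : Nat) → elimNat (λ (g : Nat) → Nat) 0 (λ (η : Nat) → λ (κ : Nat) → (λ (σ : Nat) → λ (ρ : Nat) → elimNat (λ (a : Nat) → Nat) ρ (λ (χ : Nat) → λ (ε : Nat) → succ ε) σ) b κ) 0) 2
  ~> elimNat (λ (b : Nat) → Nat) 0 (λ (g : Nat) → λ (η : Nat) → (λ (κ : Nat) → λ (σ : Nat) → elimNat (λ (ρ : Nat) → Nat) σ (λ (a : Nat) → λ (χ : Nat) → succ χ) κ) 2 η) 0
  ~> 0
inferred type:
  Nat


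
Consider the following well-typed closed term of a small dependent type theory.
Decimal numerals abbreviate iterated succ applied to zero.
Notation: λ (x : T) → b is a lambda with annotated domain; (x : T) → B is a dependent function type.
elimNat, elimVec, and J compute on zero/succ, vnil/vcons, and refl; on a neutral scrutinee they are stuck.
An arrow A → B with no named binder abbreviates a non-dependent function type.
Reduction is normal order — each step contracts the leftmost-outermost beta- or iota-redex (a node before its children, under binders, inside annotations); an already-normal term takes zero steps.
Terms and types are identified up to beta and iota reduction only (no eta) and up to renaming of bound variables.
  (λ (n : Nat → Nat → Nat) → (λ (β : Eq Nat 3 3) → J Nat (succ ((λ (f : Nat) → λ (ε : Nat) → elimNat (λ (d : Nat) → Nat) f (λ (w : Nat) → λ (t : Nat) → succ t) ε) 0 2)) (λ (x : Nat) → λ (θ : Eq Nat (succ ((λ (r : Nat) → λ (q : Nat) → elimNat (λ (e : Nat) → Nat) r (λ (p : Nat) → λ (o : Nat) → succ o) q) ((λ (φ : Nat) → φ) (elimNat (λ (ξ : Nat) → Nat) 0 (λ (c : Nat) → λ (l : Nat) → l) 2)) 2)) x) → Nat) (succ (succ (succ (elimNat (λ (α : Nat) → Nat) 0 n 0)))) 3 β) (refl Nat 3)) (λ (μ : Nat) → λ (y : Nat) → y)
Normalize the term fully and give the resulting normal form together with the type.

normal form:
  3
type:
  Nat
observation: contracting a beta-redex first, the term normalizes in 4 steps.


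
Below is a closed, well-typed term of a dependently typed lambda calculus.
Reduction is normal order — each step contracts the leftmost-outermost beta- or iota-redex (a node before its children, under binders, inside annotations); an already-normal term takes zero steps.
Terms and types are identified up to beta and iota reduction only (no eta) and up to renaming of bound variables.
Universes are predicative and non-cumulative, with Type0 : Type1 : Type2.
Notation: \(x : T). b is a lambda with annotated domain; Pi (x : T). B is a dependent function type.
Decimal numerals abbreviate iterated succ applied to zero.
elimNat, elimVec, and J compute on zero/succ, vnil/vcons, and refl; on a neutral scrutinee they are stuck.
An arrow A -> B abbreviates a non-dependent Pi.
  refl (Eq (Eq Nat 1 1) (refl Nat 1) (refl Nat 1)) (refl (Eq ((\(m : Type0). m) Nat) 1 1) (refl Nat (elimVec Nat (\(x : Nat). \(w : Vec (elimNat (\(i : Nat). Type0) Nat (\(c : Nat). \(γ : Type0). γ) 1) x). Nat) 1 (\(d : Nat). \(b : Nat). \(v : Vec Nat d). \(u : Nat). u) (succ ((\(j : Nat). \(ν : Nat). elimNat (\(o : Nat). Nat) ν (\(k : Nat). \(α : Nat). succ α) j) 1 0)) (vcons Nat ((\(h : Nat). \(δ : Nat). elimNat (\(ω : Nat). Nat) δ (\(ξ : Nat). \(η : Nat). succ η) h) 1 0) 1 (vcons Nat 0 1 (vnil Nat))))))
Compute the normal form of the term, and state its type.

resulting normal form:
  refl (Eq (Eq Nat 1 1) (refl Nat 1) (refl Nat 1)) (refl (Eq Nat 1 1) (refl Nat 1))
type:
  Eq (Eq (Eq Nat 1 1) (refl Nat 1) (refl Nat 1)) (refl (Eq Nat 1 1) (refl Nat 1)) (refl (Eq Nat 1 1) (refl Nat 1))
observation: the leftmost-outermost redex is a beta-redex, and normalization takes 12 steps.


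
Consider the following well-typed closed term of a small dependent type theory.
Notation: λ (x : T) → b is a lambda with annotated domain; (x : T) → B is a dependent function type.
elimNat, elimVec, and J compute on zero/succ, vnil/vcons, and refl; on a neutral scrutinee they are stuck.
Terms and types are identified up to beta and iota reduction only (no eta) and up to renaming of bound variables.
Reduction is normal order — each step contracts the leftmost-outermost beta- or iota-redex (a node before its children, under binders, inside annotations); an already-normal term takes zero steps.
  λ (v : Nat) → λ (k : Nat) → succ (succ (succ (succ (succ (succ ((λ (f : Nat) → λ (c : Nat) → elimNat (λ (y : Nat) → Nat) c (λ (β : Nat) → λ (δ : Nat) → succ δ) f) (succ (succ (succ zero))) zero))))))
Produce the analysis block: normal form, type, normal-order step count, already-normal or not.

resulting normal form:
  λ (v : Nat) → λ (k : Nat) → succ (succ (succ (succ (succ (succ (succ (succ (succ zero))))))))
the term's type:
  (v : Nat) → (k : Nat) → Nat
reduction steps (normal order): 12
term was already normal: no
first contracted redex: a beta-redex


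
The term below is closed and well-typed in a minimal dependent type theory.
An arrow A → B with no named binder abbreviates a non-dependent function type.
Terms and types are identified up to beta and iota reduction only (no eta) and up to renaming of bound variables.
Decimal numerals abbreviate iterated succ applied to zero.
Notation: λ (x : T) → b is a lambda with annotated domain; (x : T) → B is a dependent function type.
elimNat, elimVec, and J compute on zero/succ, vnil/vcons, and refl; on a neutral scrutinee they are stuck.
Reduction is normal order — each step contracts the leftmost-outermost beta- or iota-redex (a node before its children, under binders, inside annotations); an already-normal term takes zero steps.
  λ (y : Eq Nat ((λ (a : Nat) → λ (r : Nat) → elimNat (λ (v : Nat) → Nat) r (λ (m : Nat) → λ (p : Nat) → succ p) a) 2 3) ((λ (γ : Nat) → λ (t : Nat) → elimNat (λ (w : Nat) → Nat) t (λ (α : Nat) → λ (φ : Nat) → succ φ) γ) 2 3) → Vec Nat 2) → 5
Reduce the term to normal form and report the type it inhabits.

resulting normal form:
  λ (y : Eq Nat 5 5 → Vec Nat 2) → 5
inferred type:
  (Eq Nat 5 5 → Vec Nat 2) → Nat
observation: 18 normal-order steps separate the term from its normal form.


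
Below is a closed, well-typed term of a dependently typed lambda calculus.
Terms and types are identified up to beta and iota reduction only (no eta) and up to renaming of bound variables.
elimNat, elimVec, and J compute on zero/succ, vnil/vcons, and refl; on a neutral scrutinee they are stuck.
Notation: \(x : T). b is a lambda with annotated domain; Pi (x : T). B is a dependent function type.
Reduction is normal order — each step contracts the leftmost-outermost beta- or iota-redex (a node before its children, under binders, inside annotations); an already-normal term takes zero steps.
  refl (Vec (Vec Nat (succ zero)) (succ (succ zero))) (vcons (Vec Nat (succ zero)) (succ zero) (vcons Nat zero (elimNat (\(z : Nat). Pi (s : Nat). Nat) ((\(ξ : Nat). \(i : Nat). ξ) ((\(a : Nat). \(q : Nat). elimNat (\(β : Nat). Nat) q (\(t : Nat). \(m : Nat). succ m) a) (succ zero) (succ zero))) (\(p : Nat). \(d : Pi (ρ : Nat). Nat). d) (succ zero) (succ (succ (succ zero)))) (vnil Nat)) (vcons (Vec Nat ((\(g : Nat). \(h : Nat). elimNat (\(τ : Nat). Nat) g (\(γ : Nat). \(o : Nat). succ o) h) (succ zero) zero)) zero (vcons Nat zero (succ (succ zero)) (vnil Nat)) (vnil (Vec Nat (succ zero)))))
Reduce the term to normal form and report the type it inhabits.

reduced normal form:
  refl (Vec (Vec Nat (succ zero)) (succ (succ zero))) (vcons (Vec Nat (succ zero)) (succ zero) (vcons Nat zero (succ (succ zero)) (vnil Nat)) (vcons (Vec Nat (succ zero)) zero (vcons Nat zero (succ (succ zero)) (vnil Nat)) (vnil (Vec Nat (succ zero)))))
inferred type:
  Eq (Vec (Vec Nat (succ zero)) (succ (succ zero))) (vcons (Vec Nat (succ zero)) (succ zero) (vcons Nat zero (succ (succ zero)) (vnil Nat)) (vcons (Vec Nat (succ zero)) zero (vcons Nat zero (succ (succ zero)) (vnil Nat)) (vnil (Vec Nat (succ zero))))) (vcons (Vec Nat (succ zero)) (succ zero) (vcons Nat zero (succ (succ zero)) (vnil Nat)) (vcons (Vec Nat (succ zero)) zero (vcons Nat zero (succ (succ zero)) (vnil Nat)) (vnil (Vec Nat (succ zero)))))


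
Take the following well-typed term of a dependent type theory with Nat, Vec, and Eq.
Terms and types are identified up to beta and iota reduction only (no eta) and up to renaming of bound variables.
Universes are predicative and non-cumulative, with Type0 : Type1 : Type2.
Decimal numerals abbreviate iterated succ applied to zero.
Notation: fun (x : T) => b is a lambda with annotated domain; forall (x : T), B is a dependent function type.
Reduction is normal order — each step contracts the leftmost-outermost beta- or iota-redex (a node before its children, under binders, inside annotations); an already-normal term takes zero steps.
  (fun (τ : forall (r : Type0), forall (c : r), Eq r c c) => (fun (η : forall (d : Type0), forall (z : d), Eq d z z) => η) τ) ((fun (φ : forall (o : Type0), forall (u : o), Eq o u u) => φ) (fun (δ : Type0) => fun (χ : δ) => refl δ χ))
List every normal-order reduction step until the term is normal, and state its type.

normal-order reduction sequence:
  (fun (τ : forall (r : Type0), forall (c : r), Eq r c c) => (fun (η : forall (d : Type0), forall (z : d), Eq d z z) => η) τ) ((fun (φ : forall (o : Type0), forall (u : o), Eq o u u) => φ) (fun (δ : Type0) => fun (χ : δ) => refl δ χ))
  ~> (fun (τ : forall (r : Type0), forall (c : r), Eq r c c) => τ) ((fun (η : forall (d : Type0), forall (z : d), Eq d z z) => η) (fun (φ : Type0) => fun (o : φ) => refl φ o))
  ~> (fun (τ : forall (r : Type0), forall (c : r), Eq r c c) => τ) (fun (η : Type0) => fun (d : η) => refl η d)
  ~> fun (τ : Type0) => fun (r : τ) => refl τ r
type:
  forall (τ : Type0), forall (r : τ), Eq τ r r


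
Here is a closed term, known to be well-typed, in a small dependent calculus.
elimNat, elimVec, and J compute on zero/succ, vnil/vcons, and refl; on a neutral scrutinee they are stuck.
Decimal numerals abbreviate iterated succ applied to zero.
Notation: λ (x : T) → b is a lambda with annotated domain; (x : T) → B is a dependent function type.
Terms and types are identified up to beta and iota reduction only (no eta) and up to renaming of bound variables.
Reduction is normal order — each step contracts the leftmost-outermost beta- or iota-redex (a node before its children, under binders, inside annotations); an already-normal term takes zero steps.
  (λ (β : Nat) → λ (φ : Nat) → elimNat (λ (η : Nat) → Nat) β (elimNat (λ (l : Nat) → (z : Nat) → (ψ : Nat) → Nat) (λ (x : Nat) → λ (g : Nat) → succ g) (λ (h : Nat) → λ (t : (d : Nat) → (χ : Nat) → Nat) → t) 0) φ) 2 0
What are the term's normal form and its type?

resulting normal form:
  2
inferred type:
  Nat
observation: the term reaches its normal form after 3 normal-order steps.


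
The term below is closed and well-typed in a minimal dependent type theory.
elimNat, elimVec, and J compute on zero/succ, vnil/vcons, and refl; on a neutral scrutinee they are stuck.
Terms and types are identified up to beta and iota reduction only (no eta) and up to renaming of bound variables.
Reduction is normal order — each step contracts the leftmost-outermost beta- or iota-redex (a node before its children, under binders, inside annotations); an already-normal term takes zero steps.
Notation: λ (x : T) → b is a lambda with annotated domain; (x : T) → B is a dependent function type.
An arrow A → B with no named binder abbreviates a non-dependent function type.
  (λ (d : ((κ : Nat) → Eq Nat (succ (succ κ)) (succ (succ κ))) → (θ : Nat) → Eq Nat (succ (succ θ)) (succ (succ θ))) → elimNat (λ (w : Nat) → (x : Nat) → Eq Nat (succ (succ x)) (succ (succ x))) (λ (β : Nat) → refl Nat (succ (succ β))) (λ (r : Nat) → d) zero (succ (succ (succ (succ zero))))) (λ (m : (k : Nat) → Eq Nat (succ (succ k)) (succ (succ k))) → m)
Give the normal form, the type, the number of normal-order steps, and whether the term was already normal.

reduced normal form:
  refl Nat (succ (succ (succ (succ (succ (succ zero))))))
inferred type:
  Eq Nat (succ (succ (succ (succ (succ (succ zero)))))) (succ (succ (succ (succ (succ (succ zero))))))
normal-order step count: 3
term was already normal: no
first contracted redex: a beta-redex


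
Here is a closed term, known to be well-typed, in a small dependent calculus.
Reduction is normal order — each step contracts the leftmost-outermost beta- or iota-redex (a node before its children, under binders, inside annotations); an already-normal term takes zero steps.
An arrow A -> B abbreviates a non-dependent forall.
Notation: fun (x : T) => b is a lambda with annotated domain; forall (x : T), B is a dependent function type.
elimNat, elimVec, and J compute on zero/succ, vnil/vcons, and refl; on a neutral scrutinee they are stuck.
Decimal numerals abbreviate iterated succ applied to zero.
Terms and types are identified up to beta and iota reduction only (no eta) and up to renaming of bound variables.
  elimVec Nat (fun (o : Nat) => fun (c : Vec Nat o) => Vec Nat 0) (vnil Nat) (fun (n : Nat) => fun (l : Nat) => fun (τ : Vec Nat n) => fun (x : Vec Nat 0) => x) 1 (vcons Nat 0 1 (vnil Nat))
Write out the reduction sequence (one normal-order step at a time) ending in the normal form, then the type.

normal-order reduction:
  elimVec Nat (fun (o : Nat) => fun (c : Vec Nat o) => Vec Nat 0) (vnil Nat) (fun (n : Nat) => fun (l : Nat) => fun (τ : Vec Nat n) => fun (x : Vec Nat 0) => x) 1 (vcons Nat 0 1 (vnil Nat))
  ~> (fun (o : Nat) => fun (c : Nat) => fun (n : Vec Nat o) => fun (l : Vec Nat 0) => l) 0 1 (vnil Nat) (elimVec Nat (fun (τ : Nat) => fun (x : Vec Nat τ) => Vec Nat 0) (vnil Nat) (fun (a : Nat) => fun (β : Nat) => fun (v : Vec Nat a) => fun (ξ : Vec Nat 0) => ξ) 0 (vnil Nat))
  ~> (fun (o : Nat) => fun (c : Vec Nat 0) => fun (n : Vec Nat 0) => n) 1 (vnil Nat) (elimVec Nat (fun (l : Nat) => fun (τ : Vec Nat l) => Vec Nat 0) (vnil Nat) (fun (x : Nat) => fun (a : Nat) => fun (β : Vec Nat x) => fun (v : Vec Nat 0) => v) 0 (vnil Nat))
  ~> (fun (o : Vec Nat 0) => fun (c : Vec Nat 0) => c) (vnil Nat) (elimVec Nat (fun (n : Nat) => fun (l : Vec Nat n) => Vec Nat 0) (vnil Nat) (fun (τ : Nat) => fun (x : Nat) => fun (a : Vec Nat τ) => fun (β : Vec Nat 0) => β) 0 (vnil Nat))
  ~> (fun (o : Vec Nat 0) => o) (elimVec Nat (fun (c : Nat) => fun (n : Vec Nat c) => Vec Nat 0) (vnil Nat) (fun (l : Nat) => fun (τ : Nat) => fun (x : Vec Nat l) => fun (a : Vec Nat 0) => a) 0 (vnil Nat))
  ~> elimVec Nat (fun (o : Nat) => fun (c : Vec Nat o) => Vec Nat 0) (vnil Nat) (fun (n : Nat) => fun (l : Nat) => fun (τ : Vec Nat n) => fun (x : Vec Nat 0) => x) 0 (vnil Nat)
  ~> vnil Nat
type:
  Vec Nat 0


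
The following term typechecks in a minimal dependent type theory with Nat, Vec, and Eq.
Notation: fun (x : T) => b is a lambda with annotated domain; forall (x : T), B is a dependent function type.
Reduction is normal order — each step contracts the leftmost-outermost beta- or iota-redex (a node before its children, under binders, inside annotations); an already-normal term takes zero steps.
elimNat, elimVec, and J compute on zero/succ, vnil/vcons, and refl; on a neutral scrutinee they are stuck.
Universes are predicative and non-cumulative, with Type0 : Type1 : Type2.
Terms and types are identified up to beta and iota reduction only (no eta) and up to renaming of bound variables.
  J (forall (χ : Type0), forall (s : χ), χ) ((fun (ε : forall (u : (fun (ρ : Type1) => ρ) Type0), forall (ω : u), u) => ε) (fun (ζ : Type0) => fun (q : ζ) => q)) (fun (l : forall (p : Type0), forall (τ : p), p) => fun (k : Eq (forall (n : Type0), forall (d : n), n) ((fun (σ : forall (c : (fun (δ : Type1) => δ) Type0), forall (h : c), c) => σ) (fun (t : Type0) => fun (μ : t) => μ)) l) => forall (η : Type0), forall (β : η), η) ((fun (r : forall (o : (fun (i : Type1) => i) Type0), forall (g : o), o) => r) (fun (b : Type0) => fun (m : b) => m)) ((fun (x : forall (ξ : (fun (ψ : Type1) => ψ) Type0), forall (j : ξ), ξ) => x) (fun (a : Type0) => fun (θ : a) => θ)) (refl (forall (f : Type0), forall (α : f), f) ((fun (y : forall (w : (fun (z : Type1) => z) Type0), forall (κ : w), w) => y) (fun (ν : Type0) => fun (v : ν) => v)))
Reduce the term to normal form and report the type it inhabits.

normal form:
  fun (χ : Type0) => fun (s : χ) => s
the term's type:
  forall (χ : Type0), forall (s : χ), χ
observation: 2 normal-order steps separate the term from its normal form.


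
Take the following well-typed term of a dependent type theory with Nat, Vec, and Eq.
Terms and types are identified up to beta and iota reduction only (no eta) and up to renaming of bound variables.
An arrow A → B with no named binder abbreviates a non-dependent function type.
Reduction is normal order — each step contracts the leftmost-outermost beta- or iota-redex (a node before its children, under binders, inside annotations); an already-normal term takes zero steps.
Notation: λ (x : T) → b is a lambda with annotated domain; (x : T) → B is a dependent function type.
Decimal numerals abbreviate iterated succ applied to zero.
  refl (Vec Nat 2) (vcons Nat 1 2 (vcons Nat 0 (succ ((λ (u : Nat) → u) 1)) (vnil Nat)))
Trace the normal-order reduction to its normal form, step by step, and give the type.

normal-order reduction:
  refl (Vec Nat 2) (vcons Nat 1 2 (vcons Nat 0 (succ ((λ (u : Nat) → u) 1)) (vnil Nat)))
  ~> refl (Vec Nat 2) (vcons Nat 1 2 (vcons Nat 0 2 (vnil Nat)))
inferred type:
  Eq (Vec Nat 2) (vcons Nat 1 2 (vcons Nat 0 2 (vnil Nat))) (vcons Nat 1 2 (vcons Nat 0 2 (vnil Nat)))


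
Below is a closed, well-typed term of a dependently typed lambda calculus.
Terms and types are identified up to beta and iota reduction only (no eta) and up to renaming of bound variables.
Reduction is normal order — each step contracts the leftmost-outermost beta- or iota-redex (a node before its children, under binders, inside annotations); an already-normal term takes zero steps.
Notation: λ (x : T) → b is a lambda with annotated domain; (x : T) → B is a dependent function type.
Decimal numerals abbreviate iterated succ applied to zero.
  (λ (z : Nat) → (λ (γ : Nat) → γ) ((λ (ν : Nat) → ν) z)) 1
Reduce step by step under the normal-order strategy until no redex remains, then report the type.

normal-order reduction:
  (λ (z : Nat) → (λ (γ : Nat) → γ) ((λ (ν : Nat) → ν) z)) 1
  ~> (λ (z : Nat) → z) ((λ (γ : Nat) → γ) 1)
  ~> (λ (z : Nat) → z) 1
  ~> 1
type:
  Nat


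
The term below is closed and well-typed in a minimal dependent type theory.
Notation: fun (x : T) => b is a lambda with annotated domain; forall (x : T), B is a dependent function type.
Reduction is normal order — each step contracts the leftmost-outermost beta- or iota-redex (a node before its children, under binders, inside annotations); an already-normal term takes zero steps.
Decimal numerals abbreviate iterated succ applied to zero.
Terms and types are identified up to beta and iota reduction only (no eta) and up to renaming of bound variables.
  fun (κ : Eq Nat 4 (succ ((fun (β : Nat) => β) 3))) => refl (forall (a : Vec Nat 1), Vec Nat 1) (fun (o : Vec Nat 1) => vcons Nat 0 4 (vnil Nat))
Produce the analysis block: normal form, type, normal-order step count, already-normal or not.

normal form:
  fun (κ : Eq Nat 4 4) => refl (forall (β : Vec Nat 1), Vec Nat 1) (fun (a : Vec Nat 1) => vcons Nat 0 4 (vnil Nat))
type:
  forall (κ : Eq Nat 4 4), Eq (forall (β : Vec Nat 1), Vec Nat 1) (fun (a : Vec Nat 1) => vcons Nat 0 4 (vnil Nat)) (fun (o : Vec Nat 1) => vcons Nat 0 4 (vnil Nat))
reduction steps (normal order): 1
started in normal form: no
first redex: a beta-redex
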